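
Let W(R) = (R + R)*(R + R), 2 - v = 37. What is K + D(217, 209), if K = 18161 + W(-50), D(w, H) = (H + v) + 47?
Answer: 28382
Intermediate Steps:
v = -35 (v = 2 - 1*37 = 2 - 37 = -35)
W(R) = 4*R**2 (W(R) = (2*R)*(2*R) = 4*R**2)
D(w, H) = 12 + H (D(w, H) = (H - 35) + 47 = (-35 + H) + 47 = 12 + H)
K = 28161 (K = 18161 + 4*(-50)**2 = 18161 + 4*2500 = 18161 + 10000 = 28161)
K + D(217, 209) = 28161 + (12 + 209) = 28161 + 221 = 28382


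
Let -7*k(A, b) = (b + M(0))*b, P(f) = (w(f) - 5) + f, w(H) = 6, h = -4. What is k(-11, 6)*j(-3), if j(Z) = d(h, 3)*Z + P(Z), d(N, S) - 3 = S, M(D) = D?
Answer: 720/7 ≈ 102.86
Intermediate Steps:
P(f) = 1 + f (P(f) = (6 - 5) + f = 1 + f)
d(N, S) = 3 + S
k(A, b) = -b²/7 (k(A, b) = -(b + 0)*b/7 = -b*b/7 = -b²/7)
j(Z) = 1 + 7*Z (j(Z) = (3 + 3)*Z + (1 + Z) = 6*Z + (1 + Z) = 1 + 7*Z)
k(-11, 6)*j(-3) = (-⅐*6²)*(1 + 7*(-3)) = (-⅐*36)*(1 - 21) = -36/7*(-20) = 720/7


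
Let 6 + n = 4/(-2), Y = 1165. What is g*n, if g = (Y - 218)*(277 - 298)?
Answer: 159096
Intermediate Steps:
g = -19887 (g = (1165 - 218)*(277 - 298) = 947*(-21) = -19887)
n = -8 (n = -6 + 4/(-2) = -6 + 4*(-½) = -6 - 2 = -8)
g*n = -19887*(-8) = 159096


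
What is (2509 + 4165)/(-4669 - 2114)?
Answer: -6674/6783 ≈ -0.98393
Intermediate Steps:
(2509 + 4165)/(-4669 - 2114) = 6674/(-6783) = 6674*(-1/6783) = -6674/6783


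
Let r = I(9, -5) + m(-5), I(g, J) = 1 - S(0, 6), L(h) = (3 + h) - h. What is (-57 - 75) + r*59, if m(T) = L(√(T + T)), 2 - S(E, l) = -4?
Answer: -250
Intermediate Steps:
S(E, l) = 6 (S(E, l) = 2 - 1*(-4) = 2 + 4 = 6)
L(h) = 3
m(T) = 3
I(g, J) = -5 (I(g, J) = 1 - 1*6 = 1 - 6 = -5)
r = -2 (r = -5 + 3 = -2)
(-57 - 75) + r*59 = (-57 - 75) - 2*59 = -132 - 118 = -250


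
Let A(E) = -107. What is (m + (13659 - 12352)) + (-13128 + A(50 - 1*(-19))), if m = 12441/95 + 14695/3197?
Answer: -3581542618/303715 ≈ -11792.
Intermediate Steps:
m = 41169902/303715 (m = 12441*(1/95) + 14695*(1/3197) = 12441/95 + 14695/3197 = 41169902/303715 ≈ 135.55)
(m + (13659 - 12352)) + (-13128 + A(50 - 1*(-19))) = (41169902/303715 + (13659 - 12352)) + (-13128 - 107) = (41169902/303715 + 1307) - 13235 = 438125407/303715 - 13235 = -3581542618/303715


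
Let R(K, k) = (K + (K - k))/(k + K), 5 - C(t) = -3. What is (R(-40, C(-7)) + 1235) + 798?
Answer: 8143/4 ≈ 2035.8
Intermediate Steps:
C(t) = 8 (C(t) = 5 - 1*(-3) = 5 + 3 = 8)
R(K, k) = (-k + 2*K)/(K + k)
(R(-40, C(-7)) + 1235) + 798 = ((-1*8 + 2*(-40))/(-40 + 8) + 1235) + 798 = ((-8 - 80)/(-32) + 1235) + 798 = (-1/32*(-88) + 1235) + 798 = (11/4 + 1235) + 798 = 4951/4 + 798 = 8143/4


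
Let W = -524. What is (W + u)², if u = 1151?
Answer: 393129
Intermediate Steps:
(W + u)² = (-524 + 1151)² = 627² = 393129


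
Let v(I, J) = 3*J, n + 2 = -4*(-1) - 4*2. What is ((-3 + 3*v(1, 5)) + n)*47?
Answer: 1692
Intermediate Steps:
n = -6 (n = -2 + (-4*(-1) - 4*2) = -2 + (4 - 8) = -2 - 4 = -6)
((-3 + 3*v(1, 5)) + n)*47 = ((-3 + 3*(3*5)) - 6)*47 = ((-3 + 3*15) - 6)*47 = ((-3 + 45) - 6)*47 = (42 - 6)*47 = 36*47 = 1692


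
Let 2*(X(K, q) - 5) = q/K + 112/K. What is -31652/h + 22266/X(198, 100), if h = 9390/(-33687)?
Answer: 50417473551/428810 ≈ 1.1758e+5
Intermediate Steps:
X(K, q) = 5 + 56/K + q/(2*K) (X(K, q) = 5 + (q/K + 112/K)/2 = 5 + (112/K + q/K)/2 = 5 + (56/K + q/(2*K)) = 5 + 56/K + q/(2*K))
h = -3130/11229 (h = 9390*(-1/33687) = -3130/11229 ≈ -0.27874)
-31652/h + 22266/X(198, 100) = -31652/(-3130/11229) + 22266/(((½)*(112 + 100 + 10*198)/198)) = -31652*(-11229/3130) + 22266/(((½)*(1/198)*(112 + 100 + 1980))) = 177710154/1565 + 22266/(((½)*(1/198)*2192)) = 177710154/1565 + 22266/(548/99) = 177710154/1565 + 22266*(99/548) = 177710154/1565 + 1102167/274 = 50417473551/428810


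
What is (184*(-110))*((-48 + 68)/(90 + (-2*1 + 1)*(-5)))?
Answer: -80960/19 ≈ -4261.1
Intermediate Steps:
(184*(-110))*((-48 + 68)/(90 + (-2*1 + 1)*(-5))) = -404800/(90 + (-2 + 1)*(-5)) = -404800/(90 - 1*(-5)) = -404800/(90 + 5) = -404800/95 = -20240*4/19 = -80960/19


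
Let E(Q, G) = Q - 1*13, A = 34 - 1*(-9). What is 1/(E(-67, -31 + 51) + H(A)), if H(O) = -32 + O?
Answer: -1/69 ≈ -0.014493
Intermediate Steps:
A = 43 (A = 34 + 9 = 43)
E(Q, G) = -13 + Q (E(Q, G) = Q - 13 = -13 + Q)
1/(E(-67, -31 + 51) + H(A)) = 1/((-13 - 67) + (-32 + 43)) = 1/(-80 + 11) = 1/(-69) = -1/69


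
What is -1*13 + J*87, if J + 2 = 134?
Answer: 11471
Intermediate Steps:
J = 132 (J = -2 + 134 = 132)
-1*13 + J*87 = -1*13 + 132*87 = -13 + 11484 = 11471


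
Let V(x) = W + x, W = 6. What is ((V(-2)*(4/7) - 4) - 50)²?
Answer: 131044/49 ≈ 2674.4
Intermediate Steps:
V(x) = 6 + x
((V(-2)*(4/7) - 4) - 50)² = (((6 - 2)*(4/7) - 4) - 50)² = ((4*(4*(⅐)) - 4) - 50)² = ((4*(4/7) - 4) - 50)² = ((16/7 - 4) - 50)² = (-12/7 - 50)² = (-362/7)² = 131044/49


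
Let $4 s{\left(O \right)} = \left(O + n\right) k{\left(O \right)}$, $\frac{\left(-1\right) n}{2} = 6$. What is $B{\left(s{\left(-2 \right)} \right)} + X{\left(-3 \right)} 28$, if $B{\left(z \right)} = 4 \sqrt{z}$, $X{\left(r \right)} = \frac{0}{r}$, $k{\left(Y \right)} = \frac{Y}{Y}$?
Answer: $2 i \sqrt{14} \approx 7.4833 i$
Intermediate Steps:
$n = -12$ ($n = \left(-2\right) 6 = -12$)
$k{\left(Y \right)} = 1$
$s{\left(O \right)} = -3 + \frac{O}{4}$ ($s{\left(O \right)} = \frac{\left(O - 12\right) 1}{4} = \frac{\left(-12 + O\right) 1}{4} = \frac{-12 + O}{4} = -3 + \frac{O}{4}$)
$X{\left(r \right)} = 0$
$B{\left(s{\left(-2 \right)} \right)} + X{\left(-3 \right)} 28 = 4 \sqrt{-3 + \frac{1}{4} \left(-2\right)} + 0 \cdot 28 = 4 \sqrt{-3 - \frac{1}{2}} + 0 = 4 \sqrt{- \frac{7}{2}} + 0 = 4 \frac{i \sqrt{14}}{2} + 0 = 2 i \sqrt{14} + 0 = 2 i \sqrt{14}$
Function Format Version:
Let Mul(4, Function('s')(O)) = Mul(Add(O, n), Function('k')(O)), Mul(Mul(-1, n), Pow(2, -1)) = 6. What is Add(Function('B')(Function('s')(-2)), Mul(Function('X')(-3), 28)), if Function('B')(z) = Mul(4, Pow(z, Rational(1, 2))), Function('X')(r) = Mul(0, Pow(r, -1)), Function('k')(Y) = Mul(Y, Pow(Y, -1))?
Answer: Mul(2, I, Pow(14, Rational(1, 2))) ≈ Mul(7.4833, I)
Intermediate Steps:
n = -12 (n = Mul(-2, 6) = -12)
Function('k')(Y) = 1
Function('s')(O) = Add(-3, Mul(Rational(1, 4), O)) (Function('s')(O) = Mul(Rational(1, 4), Mul(Add(O, -12), 1)) = Mul(Rational(1, 4), Mul(Add(-12, O), 1)) = Mul(Rational(1, 4), Add(-12, O)) = Add(-3, Mul(Rational(1, 4), O)))
Function('X')(r) = 0
Add(Function('B')(Function('s')(-2)), Mul(Function('X')(-3), 28)) = Add(Mul(4, Pow(Add(-3, Mul(Rational(1, 4), -2)), Rational(1, 2))), Mul(0, 28)) = Add(Mul(4, Pow(Add(-3, Rational(-1, 2)), Rational(1, 2))), 0) = Add(Mul(4, Pow(Rational(-7, 2), Rational(1, 2))), 0) = Add(Mul(4, Mul(Rational(1, 2), I, Pow(14, Rational(1, 2)))), 0) = Add(Mul(2, I, Pow(14, Rational(1, 2))), 0) = Mul(2, I, Pow(14, Rational(1, 2)))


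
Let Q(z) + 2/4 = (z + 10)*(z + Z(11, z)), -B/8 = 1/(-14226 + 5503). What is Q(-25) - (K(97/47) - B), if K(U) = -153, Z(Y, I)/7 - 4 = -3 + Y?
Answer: -12779179/17446 ≈ -732.50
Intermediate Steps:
Z(Y, I) = 7 + 7*Y (Z(Y, I) = 28 + 7*(-3 + Y) = 28 + (-21 + 7*Y) = 7 + 7*Y)
B = 8/8723 (B = -8/(-14226 + 5503) = -8/(-8723) = -8*(-1/8723) = 8/8723 ≈ 0.00091712)
Q(z) = -½ + (10 + z)*(84 + z) (Q(z) = -½ + (z + 10)*(z + (7 + 7*11)) = -½ + (10 + z)*(z + (7 + 77)) = -½ + (10 + z)*(z + 84) = -½ + (10 + z)*(84 + z))
Q(-25) - (K(97/47) - B) = (1679/2 + (-25)² + 94*(-25)) - (-153 - 1*8/8723) = (1679/2 + 625 - 2350) - (-153 - 8/8723) = -1771/2 - 1*(-1334627/8723) = -1771/2 + 1334627/8723 = -12779179/17446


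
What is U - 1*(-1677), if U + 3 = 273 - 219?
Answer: 1728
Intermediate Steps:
U = 51 (U = -3 + (273 - 219) = -3 + 54 = 51)
U - 1*(-1677) = 51 - 1*(-1677) = 51 + 1677 = 1728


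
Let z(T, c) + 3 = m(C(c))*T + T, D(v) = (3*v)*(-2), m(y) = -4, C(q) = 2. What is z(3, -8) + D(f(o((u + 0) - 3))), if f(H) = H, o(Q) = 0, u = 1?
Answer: -12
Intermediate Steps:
D(v) = -6*v
z(T, c) = -3 - 3*T (z(T, c) = -3 + (-4*T + T) = -3 - 3*T)
z(3, -8) + D(f(o((u + 0) - 3))) = (-3 - 3*3) - 6*0 = (-3 - 9) + 0 = -12 + 0 = -12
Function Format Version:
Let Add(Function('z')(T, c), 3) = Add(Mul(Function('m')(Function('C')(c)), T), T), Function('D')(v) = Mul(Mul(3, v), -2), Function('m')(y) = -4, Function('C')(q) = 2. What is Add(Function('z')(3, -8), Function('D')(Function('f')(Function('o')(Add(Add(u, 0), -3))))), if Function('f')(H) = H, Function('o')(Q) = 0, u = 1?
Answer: -12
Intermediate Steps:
Function('D')(v) = Mul(-6, v)
Function('z')(T, c) = Add(-3, Mul(-3, T)) (Function('z')(T, c) = Add(-3, Add(Mul(-4, T), T)) = Add(-3, Mul(-3, T)))
Add(Function('z')(3, -8), Function('D')(Function('f')(Function('o')(Add(Add(u, 0), -3))))) = Add(Add(-3, Mul(-3, 3)), Mul(-6, 0)) = Add(Add(-3, -9), 0) = Add(-12, 0) = -12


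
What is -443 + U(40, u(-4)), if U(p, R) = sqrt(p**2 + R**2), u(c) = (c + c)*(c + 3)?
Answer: -443 + 8*sqrt(26) ≈ -402.21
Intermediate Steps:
u(c) = 2*c*(3 + c) (u(c) = (2*c)*(3 + c) = 2*c*(3 + c))
U(p, R) = sqrt(R**2 + p**2)
-443 + U(40, u(-4)) = -443 + sqrt((2*(-4)*(3 - 4))**2 + 40**2) = -443 + sqrt((2*(-4)*(-1))**2 + 1600) = -443 + sqrt(8**2 + 1600) = -443 + sqrt(64 + 1600) = -443 + sqrt(1664) = -443 + 8*sqrt(26)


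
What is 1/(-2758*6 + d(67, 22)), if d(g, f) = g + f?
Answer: -1/16459 ≈ -6.0757e-5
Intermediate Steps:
d(g, f) = f + g
1/(-2758*6 + d(67, 22)) = 1/(-2758*6 + (22 + 67)) = 1/(-16548 + 89) = 1/(-16459) = -1/16459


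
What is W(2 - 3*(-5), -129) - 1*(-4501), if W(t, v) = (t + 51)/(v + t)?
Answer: 126011/28 ≈ 4500.4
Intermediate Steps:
W(t, v) = (51 + t)/(t + v)
W(2 - 3*(-5), -129) - 1*(-4501) = (51 + (2 - 3*(-5)))/((2 - 3*(-5)) - 129) - 1*(-4501) = (51 + (2 + 15))/((2 + 15) - 129) + 4501 = (51 + 17)/(17 - 129) + 4501 = 68/(-112) + 4501 = -1/112*68 + 4501 = -17/28 + 4501 = 126011/28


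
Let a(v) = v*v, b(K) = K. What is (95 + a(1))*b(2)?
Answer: 192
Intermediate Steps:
a(v) = v²
(95 + a(1))*b(2) = (95 + 1²)*2 = (95 + 1)*2 = 96*2 = 192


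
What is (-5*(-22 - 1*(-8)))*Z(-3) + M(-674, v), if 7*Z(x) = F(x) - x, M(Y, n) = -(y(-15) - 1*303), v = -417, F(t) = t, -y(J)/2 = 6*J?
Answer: 123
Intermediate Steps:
y(J) = -12*J
M(Y, n) = 123 (M(Y, n) = -(-12*(-15) - 1*303) = -(180 - 303) = -1*(-123) = 123)
Z(x) = 0 (Z(x) = (x - x)/7 = (⅐)*0 = 0)
(-5*(-22 - 1*(-8)))*Z(-3) + M(-674, v) = -5*(-22 - 1*(-8))*0 + 123 = -5*(-22 + 8)*0 + 123 = -5*(-14)*0 + 123 = 70*0 + 123 = 0 + 123 = 123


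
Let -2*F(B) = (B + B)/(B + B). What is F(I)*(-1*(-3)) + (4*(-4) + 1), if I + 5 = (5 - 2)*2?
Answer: -33/2 ≈ -16.500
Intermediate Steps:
I = 1 (I = -5 + (5 - 2)*2 = -5 + 3*2 = -5 + 6 = 1)
F(B) = -½ (F(B) = -(B + B)/(2*(B + B)) = -2*B/(2*(2*B)) = -2*B*1/(2*B)/2 = -½*1 = -½)
F(I)*(-1*(-3)) + (4*(-4) + 1) = -(-1)*(-3)/2 + (4*(-4) + 1) = -½*3 + (-16 + 1) = -3/2 - 15 = -33/2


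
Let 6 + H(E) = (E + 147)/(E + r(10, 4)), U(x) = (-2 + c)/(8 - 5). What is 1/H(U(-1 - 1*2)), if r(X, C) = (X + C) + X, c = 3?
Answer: 73/4 ≈ 18.250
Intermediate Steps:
r(X, C) = C + 2*X (r(X, C) = (C + X) + X = C + 2*X)
U(x) = ⅓ (U(x) = (-2 + 3)/(8 - 5) = 1/3 = 1*(⅓) = ⅓)
H(E) = -6 + (147 + E)/(24 + E) (H(E) = -6 + (E + 147)/(E + (4 + 2*10)) = -6 + (147 + E)/(E + (4 + 20)) = -6 + (147 + E)/(E + 24) = -6 + (147 + E)/(24 + E))
1/H(U(-1 - 1*2)) = 1/((3 - 5*⅓)/(24 + ⅓)) = 1/((3 - 5/3)/(73/3)) = 1/((3/73)*(4/3)) = 1/(4/73) = 73/4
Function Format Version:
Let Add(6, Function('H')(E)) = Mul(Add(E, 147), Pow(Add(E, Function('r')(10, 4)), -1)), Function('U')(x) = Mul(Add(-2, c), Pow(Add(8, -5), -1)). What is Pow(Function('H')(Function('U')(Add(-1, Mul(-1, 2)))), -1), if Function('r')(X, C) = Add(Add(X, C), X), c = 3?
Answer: Rational(73, 4) ≈ 18.250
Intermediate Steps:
Function('r')(X, C) = Add(C, Mul(2, X)) (Function('r')(X, C) = Add(Add(C, X), X) = Add(C, Mul(2, X)))
Function('U')(x) = Rational(1, 3) (Function('U')(x) = Mul(Add(-2, 3), Pow(Add(8, -5), -1)) = Mul(1, Pow(3, -1)) = Mul(1, Rational(1, 3)) = Rational(1, 3))
Function('H')(E) = Add(-6, Mul(Pow(Add(24, E), -1), Add(147, E))) (Function('H')(E) = Add(-6, Mul(Add(E, 147), Pow(Add(E, Add(4, Mul(2, 10))), -1))) = Add(-6, Mul(Add(147, E), Pow(Add(E, Add(4, 20)), -1))) = Add(-6, Mul(Add(147, E), Pow(Add(E, 24), -1))) = Add(-6, Mul(Add(147, E), Pow(Add(24, E), -1))) = Add(-6, Mul(Pow(Add(24, E), -1), Add(147, E))))
Pow(Function('H')(Function('U')(Add(-1, Mul(-1, 2)))), -1) = Pow(Mul(Pow(Add(24, Rational(1, 3)), -1), Add(3, Mul(-5, Rational(1, 3)))), -1) = Pow(Mul(Pow(Rational(73, 3), -1), Add(3, Rational(-5, 3))), -1) = Pow(Mul(Rational(3, 73), Rational(4, 3)), -1) = Pow(Rational(4, 73), -1) = Rational(73, 4)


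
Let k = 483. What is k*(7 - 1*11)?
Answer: -1932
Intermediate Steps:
k*(7 - 1*11) = 483*(7 - 1*11) = 483*(7 - 11) = 483*(-4) = -1932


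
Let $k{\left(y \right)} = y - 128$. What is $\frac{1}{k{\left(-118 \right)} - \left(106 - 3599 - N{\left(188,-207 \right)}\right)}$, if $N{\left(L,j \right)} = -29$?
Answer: $\frac{1}{3218} \approx 0.00031075$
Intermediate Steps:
$k{\left(y \right)} = -128 + y$
$\frac{1}{k{\left(-118 \right)} - \left(106 - 3599 - N{\left(188,-207 \right)}\right)} = \frac{1}{\left(-128 - 118\right) - \left(135 - 3599\right)} = \frac{1}{-246 - -3464} = \frac{1}{-246 + \left(-29 + 3493\right)} = \frac{1}{-246 + 3464} = \frac{1}{3218}$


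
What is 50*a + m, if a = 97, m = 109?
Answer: 4959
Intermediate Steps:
50*a + m = 50*97 + 109 = 4850 + 109 = 4959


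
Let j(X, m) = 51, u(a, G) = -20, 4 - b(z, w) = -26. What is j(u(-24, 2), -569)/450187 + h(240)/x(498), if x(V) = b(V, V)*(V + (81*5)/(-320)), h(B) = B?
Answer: 232117085/14311894917 ≈ 0.016218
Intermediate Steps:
b(z, w) = 30 (b(z, w) = 4 - 1*(-26) = 4 + 26 = 30)
x(V) = -1215/32 + 30*V (x(V) = 30*(V + (81*5)/(-320)) = 30*(V + 405*(-1/320)) = 30*(V - 81/64) = 30*(-81/64 + V) = -1215/32 + 30*V)
j(u(-24, 2), -569)/450187 + h(240)/x(498) = 51/450187 + 240/(-1215/32 + 30*498) = 51*(1/450187) + 240/(-1215/32 + 14940) = 51/450187 + 240/(476865/32) = 51/450187 + 240*(32/476865) = 51/450187 + 512/31791 = 232117085/14311894917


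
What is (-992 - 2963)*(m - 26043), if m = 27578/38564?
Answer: 1985992717835/19282 ≈ 1.0300e+8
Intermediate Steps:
m = 13789/19282 (m = 27578*(1/38564) = 13789/19282 ≈ 0.71512)
(-992 - 2963)*(m - 26043) = (-992 - 2963)*(13789/19282 - 26043) = -3955*(-502147337/19282) = 1985992717835/19282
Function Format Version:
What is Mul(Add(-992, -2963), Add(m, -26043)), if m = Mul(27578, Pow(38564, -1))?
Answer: Rational(1985992717835, 19282) ≈ 1.0300e+8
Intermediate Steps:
m = Rational(13789, 19282) (m = Mul(27578, Rational(1, 38564)) = Rational(13789, 19282) ≈ 0.71512)
Mul(Add(-992, -2963), Add(m, -26043)) = Mul(Add(-992, -2963), Add(Rational(13789, 19282), -26043)) = Mul(-3955, Rational(-502147337, 19282)) = Rational(1985992717835, 19282)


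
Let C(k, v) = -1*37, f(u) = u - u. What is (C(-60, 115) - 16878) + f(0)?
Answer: -16915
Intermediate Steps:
f(u) = 0
C(k, v) = -37
(C(-60, 115) - 16878) + f(0) = (-37 - 16878) + 0 = -16915 + 0 = -16915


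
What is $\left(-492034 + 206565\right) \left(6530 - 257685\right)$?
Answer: $71696966695$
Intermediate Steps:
$\left(-492034 + 206565\right) \left(6530 - 257685\right) = - 285469 \left(6530 - 257685\right) = \left(-285469\right) \left(-251155\right) = 71696966695$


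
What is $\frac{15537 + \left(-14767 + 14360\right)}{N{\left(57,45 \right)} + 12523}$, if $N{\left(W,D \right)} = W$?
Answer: $\frac{89}{74} \approx 1.2027$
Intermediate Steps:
$\frac{15537 + \left(-14767 + 14360\right)}{N{\left(57,45 \right)} + 12523} = \frac{15537 + \left(-14767 + 14360\right)}{57 + 12523} = \frac{15537 - 407}{12580} = 15130 \cdot \frac{1}{12580} = \frac{89}{74}$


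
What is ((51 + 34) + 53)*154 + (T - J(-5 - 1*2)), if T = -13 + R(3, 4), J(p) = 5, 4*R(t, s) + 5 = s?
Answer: 84935/4 ≈ 21234.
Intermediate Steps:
R(t, s) = -5/4 + s/4
T = -53/4 (T = -13 + (-5/4 + (¼)*4) = -13 + (-5/4 + 1) = -13 - ¼ = -53/4 ≈ -13.250)
((51 + 34) + 53)*154 + (T - J(-5 - 1*2)) = ((51 + 34) + 53)*154 + (-53/4 - 1*5) = (85 + 53)*154 + (-53/4 - 5) = 138*154 - 73/4 = 21252 - 73/4 = 84935/4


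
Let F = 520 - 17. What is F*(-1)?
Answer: -503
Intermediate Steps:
F = 503
F*(-1) = 503*(-1) = -503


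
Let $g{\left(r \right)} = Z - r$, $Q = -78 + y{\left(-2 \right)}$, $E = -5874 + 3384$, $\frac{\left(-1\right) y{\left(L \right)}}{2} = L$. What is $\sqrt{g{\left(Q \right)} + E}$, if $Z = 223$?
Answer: $i \sqrt{2193} \approx 46.829 i$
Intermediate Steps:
$y{\left(L \right)} = - 2 L$
$E = -2490$
$Q = -74$ ($Q = -78 - -4 = -78 + 4 = -74$)
$g{\left(r \right)} = 223 - r$
$\sqrt{g{\left(Q \right)} + E} = \sqrt{\left(223 - -74\right) - 2490} = \sqrt{\left(223 + 74\right) - 2490} = \sqrt{297 - 2490} = \sqrt{-2193} = i \sqrt{2193}$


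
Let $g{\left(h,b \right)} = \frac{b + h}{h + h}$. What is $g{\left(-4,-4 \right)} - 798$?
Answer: $-797$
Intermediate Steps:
$g{\left(h,b \right)} = \frac{b + h}{2 h}$
$g{\left(-4,-4 \right)} - 798 = \frac{-4 - 4}{2 \left(-4\right)} - 798 = \frac{1}{2} \left(- \frac{1}{4}\right) \left(-8\right) - 798 = 1 - 798 = -797$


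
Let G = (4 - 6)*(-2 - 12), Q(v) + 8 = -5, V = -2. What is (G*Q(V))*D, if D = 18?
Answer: -6552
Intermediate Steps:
Q(v) = -13 (Q(v) = -8 - 5 = -13)
G = 28 (G = -2*(-14) = 28)
(G*Q(V))*D = (28*(-13))*18 = -364*18 = -6552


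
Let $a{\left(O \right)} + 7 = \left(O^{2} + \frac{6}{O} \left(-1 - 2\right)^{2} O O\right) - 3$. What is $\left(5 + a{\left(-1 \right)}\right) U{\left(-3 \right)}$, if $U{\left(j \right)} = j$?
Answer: $174$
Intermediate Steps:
$a{\left(O \right)} = -10 + O^{2} + 54 O$ ($a{\left(O \right)} = -7 - \left(3 - O^{2} - \frac{6}{O} \left(-1 - 2\right)^{2} O O\right) = -7 - \left(3 - O^{2} - \frac{6}{O} \left(-3\right)^{2} O O\right) = -7 - \left(3 - O^{2} - \frac{6}{O} 9 O O\right) = -7 - \left(3 - O^{2} - \frac{54}{O} O O\right) = -7 - \left(3 - O^{2} - 54 O\right) = -7 + \left(-3 + O^{2} + 54 O\right) = -10 + O^{2} + 54 O$)
$\left(5 + a{\left(-1 \right)}\right) U{\left(-3 \right)} = \left(5 + \left(-10 + \left(-1\right)^{2} + 54 \left(-1\right)\right)\right) \left(-3\right) = \left(5 - 63\right) \left(-3\right) = \left(-58\right) \left(-3\right) = 174$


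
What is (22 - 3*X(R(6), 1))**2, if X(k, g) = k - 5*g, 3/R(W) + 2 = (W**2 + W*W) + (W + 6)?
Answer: 9150625/6724 ≈ 1360.9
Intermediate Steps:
R(W) = 3/(4 + W + 2*W**2) (R(W) = 3/(-2 + ((W**2 + W*W) + (W + 6))) = 3/(-2 + ((W**2 + W**2) + (6 + W))) = 3/(-2 + (2*W**2 + (6 + W))) = 3/(-2 + (6 + W + 2*W**2)) = 3/(4 + W + 2*W**2))
(22 - 3*X(R(6), 1))**2 = (22 - 3*(3/(4 + 6 + 2*6**2) - 5*1))**2 = (22 - 3*(3/(4 + 6 + 2*36) - 5))**2 = (22 - 3*(3/(4 + 6 + 72) - 5))**2 = (22 - 3*(3/82 - 5))**2 = (22 - 3*(-407/82))**2 = (22 + 1221/82)**2 = (3025/82)**2 = 9150625/6724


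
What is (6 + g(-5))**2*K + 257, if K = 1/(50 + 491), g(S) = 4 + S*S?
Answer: 140262/541 ≈ 259.26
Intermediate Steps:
g(S) = 4 + S**2
K = 1/541 ≈ 0.0018484
(6 + g(-5))**2*K + 257 = (6 + (4 + (-5)**2))**2*(1/541) + 257 = (6 + (4 + 25))**2*(1/541) + 257 = (6 + 29)**2*(1/541) + 257 = 35**2*(1/541) + 257 = 1225*(1/541) + 257 = 1225/541 + 257 = 140262/541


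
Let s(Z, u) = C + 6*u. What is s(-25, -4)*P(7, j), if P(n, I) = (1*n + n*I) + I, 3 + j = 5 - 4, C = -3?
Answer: 243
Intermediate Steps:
s(Z, u) = -3 + 6*u
j = -2 (j = -3 + (5 - 4) = -3 + 1 = -2)
P(n, I) = I + n + I*n (P(n, I) = (n + I*n) + I = I + n + I*n)
s(-25, -4)*P(7, j) = (-3 + 6*(-4))*(-2 + 7 - 2*7) = (-3 - 24)*(-2 + 7 - 14) = -27*(-9) = 243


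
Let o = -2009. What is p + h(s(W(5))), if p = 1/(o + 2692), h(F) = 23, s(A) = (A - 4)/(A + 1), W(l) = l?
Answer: 15710/683 ≈ 23.001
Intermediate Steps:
s(A) = (-4 + A)/(1 + A)
p = 1/683 (p = 1/(-2009 + 2692) = 1/683 ≈ 0.0014641)
p + h(s(W(5))) = 1/683 + 23 = 15710/683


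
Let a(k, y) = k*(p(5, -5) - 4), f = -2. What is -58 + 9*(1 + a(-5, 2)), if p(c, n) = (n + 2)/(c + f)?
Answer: 176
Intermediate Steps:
p(c, n) = (2 + n)/(-2 + c) (p(c, n) = (n + 2)/(c - 2) = (2 + n)/(-2 + c))
a(k, y) = -5*k (a(k, y) = k*((2 - 5)/(-2 + 5) - 4) = k*(-3/3 - 4) = k*((1/3)*(-3) - 4) = k*(-1 - 4) = k*(-5) = -5*k)
-58 + 9*(1 + a(-5, 2)) = -58 + 9*(1 - 5*(-5)) = -58 + 9*(1 + 25) = -58 + 9*26 = -58 + 234 = 176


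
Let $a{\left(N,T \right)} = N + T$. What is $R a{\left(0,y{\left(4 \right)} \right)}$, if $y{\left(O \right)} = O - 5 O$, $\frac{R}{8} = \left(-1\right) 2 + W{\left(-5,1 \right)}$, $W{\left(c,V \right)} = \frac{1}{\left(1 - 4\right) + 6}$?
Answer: $\frac{640}{3} \approx 213.33$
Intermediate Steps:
$W{\left(c,V \right)} = \frac{1}{3}$ ($W{\left(c,V \right)} = \frac{1}{\left(1 - 4\right) + 6} = \frac{1}{-3 + 6} = \frac{1}{3}$)
$R = - \frac{40}{3}$ ($R = 8 \left(\left(-1\right) 2 + \frac{1}{3}\right) = 8 \left(-2 + \frac{1}{3}\right) = 8 \left(- \frac{5}{3}\right) = - \frac{40}{3} \approx -13.333$)
$y{\left(O \right)} = - 4 O$
$R a{\left(0,y{\left(4 \right)} \right)} = - \frac{40 \left(0 - 16\right)}{3} = \left(- \frac{40}{3}\right) \left(-16\right) = \frac{640}{3}$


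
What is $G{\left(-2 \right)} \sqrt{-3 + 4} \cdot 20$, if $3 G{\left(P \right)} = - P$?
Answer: $\frac{40}{3} \approx 13.333$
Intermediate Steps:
$G{\left(P \right)} = - \frac{P}{3}$ ($G{\left(P \right)} = \frac{\left(-1\right) P}{3} = - \frac{P}{3}$)
$G{\left(-2 \right)} \sqrt{-3 + 4} \cdot 20 = \left(- \frac{1}{3}\right) \left(-2\right) \sqrt{-3 + 4} \cdot 20 = \frac{2 \sqrt{1}}{3} \cdot 20 = \frac{2}{3} \cdot 1 \cdot 20 = \frac{2}{3} \cdot 20 = \frac{40}{3}$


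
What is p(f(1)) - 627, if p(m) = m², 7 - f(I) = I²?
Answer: -591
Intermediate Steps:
f(I) = 7 - I²
p(f(1)) - 627 = (7 - 1*1²)² - 627 = (7 - 1*1)² - 627 = (7 - 1)² - 627 = 6² - 627 = 36 - 627 = -591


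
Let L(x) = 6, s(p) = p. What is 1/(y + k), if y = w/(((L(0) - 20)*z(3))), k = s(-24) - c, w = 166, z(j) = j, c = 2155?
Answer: -21/45842 ≈ -0.00045810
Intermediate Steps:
k = -2179 (k = -24 - 1*2155 = -24 - 2155 = -2179)
y = -83/21 (y = 166/(((6 - 20)*3)) = 166/((-14*3)) = 166/(-42) = 166*(-1/42) = -83/21 ≈ -3.9524)
1/(y + k) = 1/(-83/21 - 2179) = 1/(-45842/21) = -21/45842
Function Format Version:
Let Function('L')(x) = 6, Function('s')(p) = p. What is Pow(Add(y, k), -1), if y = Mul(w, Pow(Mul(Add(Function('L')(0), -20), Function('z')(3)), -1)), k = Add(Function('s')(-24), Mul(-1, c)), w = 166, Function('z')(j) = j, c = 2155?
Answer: Rational(-21, 45842) ≈ -0.00045810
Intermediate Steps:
k = -2179 (k = Add(-24, Mul(-1, 2155)) = Add(-24, -2155) = -2179)
y = Rational(-83, 21) (y = Mul(166, Pow(Mul(Add(6, -20), 3), -1)) = Mul(166, Pow(Mul(-14, 3), -1)) = Mul(166, Pow(-42, -1)) = Mul(166, Rational(-1, 42)) = Rational(-83, 21) ≈ -3.9524)
Pow(Add(y, k), -1) = Pow(Add(Rational(-83, 21), -2179), -1) = Pow(Rational(-45842, 21), -1) = Rational(-21, 45842)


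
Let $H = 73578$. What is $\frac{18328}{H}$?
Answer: $\frac{9164}{36789} \approx 0.2491$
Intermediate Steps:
$\frac{18328}{H} = \frac{18328}{73578} = 18328 \cdot \frac{1}{73578} = \frac{9164}{36789}$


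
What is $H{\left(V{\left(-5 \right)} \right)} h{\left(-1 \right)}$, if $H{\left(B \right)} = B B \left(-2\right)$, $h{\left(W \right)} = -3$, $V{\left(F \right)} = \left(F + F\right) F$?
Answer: $15000$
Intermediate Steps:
$V{\left(F \right)} = 2 F^{2}$ ($V{\left(F \right)} = 2 F F = 2 F^{2}$)
$H{\left(B \right)} = - 2 B^{2}$ ($H{\left(B \right)} = B^{2} \left(-2\right) = - 2 B^{2}$)
$H{\left(V{\left(-5 \right)} \right)} h{\left(-1 \right)} = - 2 \left(2 \left(-5\right)^{2}\right)^{2} \left(-3\right) = - 2 \left(2 \cdot 25\right)^{2} \left(-3\right) = - 2 \cdot 50^{2} \left(-3\right) = \left(-2\right) 2500 \left(-3\right) = \left(-5000\right) \left(-3\right) = 15000$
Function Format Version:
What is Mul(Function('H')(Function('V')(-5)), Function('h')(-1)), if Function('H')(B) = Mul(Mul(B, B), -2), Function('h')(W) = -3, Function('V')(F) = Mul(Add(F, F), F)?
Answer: 15000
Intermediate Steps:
Function('V')(F) = Mul(2, Pow(F, 2)) (Function('V')(F) = Mul(Mul(2, F), F) = Mul(2, Pow(F, 2)))
Function('H')(B) = Mul(-2, Pow(B, 2)) (Function('H')(B) = Mul(Pow(B, 2), -2) = Mul(-2, Pow(B, 2)))
Mul(Function('H')(Function('V')(-5)), Function('h')(-1)) = Mul(Mul(-2, Pow(Mul(2, Pow(-5, 2)), 2)), -3) = Mul(Mul(-2, Pow(Mul(2, 25), 2)), -3) = Mul(Mul(-2, Pow(50, 2)), -3) = Mul(Mul(-2, 2500), -3) = Mul(-5000, -3) = 15000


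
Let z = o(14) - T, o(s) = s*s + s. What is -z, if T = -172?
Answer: -382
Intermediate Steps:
o(s) = s + s² (o(s) = s² + s = s + s²)
z = 382 (z = 14*(1 + 14) - 1*(-172) = 14*15 + 172 = 210 + 172 = 382)
-z = -1*382 = -382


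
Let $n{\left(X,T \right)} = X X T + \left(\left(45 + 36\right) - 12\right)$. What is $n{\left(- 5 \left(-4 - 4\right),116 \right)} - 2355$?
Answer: $183314$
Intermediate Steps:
$n{\left(X,T \right)} = 69 + T X^{2}$ ($n{\left(X,T \right)} = X^{2} T + \left(81 - 12\right) = T X^{2} + 69 = 69 + T X^{2}$)
$n{\left(- 5 \left(-4 - 4\right),116 \right)} - 2355 = \left(69 + 116 \left(- 5 \left(-4 - 4\right)\right)^{2}\right) - 2355 = \left(69 + 116 \left(\left(-5\right) \left(-8\right)\right)^{2}\right) - 2355 = \left(69 + 116 \cdot 40^{2}\right) - 2355 = \left(69 + 116 \cdot 1600\right) - 2355 = \left(69 + 185600\right) - 2355 = 185669 - 2355 = 183314$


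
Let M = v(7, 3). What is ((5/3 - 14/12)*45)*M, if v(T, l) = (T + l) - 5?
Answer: 225/2 ≈ 112.50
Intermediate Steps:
v(T, l) = -5 + T + l
M = 5 (M = -5 + 7 + 3 = 5)
((5/3 - 14/12)*45)*M = ((5/3 - 14/12)*45)*5 = ((5*(1/3) - 14*1/12)*45)*5 = ((5/3 - 7/6)*45)*5 = ((1/2)*45)*5 = (45/2)*5 = 225/2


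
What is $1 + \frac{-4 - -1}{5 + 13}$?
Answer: $\frac{5}{6} \approx 0.83333$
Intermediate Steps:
$1 + \frac{-4 - -1}{5 + 13} = 1 + \frac{-4 + 1}{18} = 1 + \frac{1}{18} \left(-3\right) = 1 - \frac{1}{6} = \frac{5}{6}$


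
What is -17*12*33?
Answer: -6732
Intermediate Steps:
-17*12*33 = -204*33 = -6732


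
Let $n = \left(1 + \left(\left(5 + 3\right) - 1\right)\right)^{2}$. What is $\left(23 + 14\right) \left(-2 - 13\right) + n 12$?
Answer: $213$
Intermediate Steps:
$n = 64$ ($n = \left(1 + \left(8 - 1\right)\right)^{2} = \left(1 + 7\right)^{2} = 8^{2} = 64$)
$\left(23 + 14\right) \left(-2 - 13\right) + n 12 = \left(23 + 14\right) \left(-2 - 13\right) + 64 \cdot 12 = 37 \left(-15\right) + 768 = -555 + 768 = 213$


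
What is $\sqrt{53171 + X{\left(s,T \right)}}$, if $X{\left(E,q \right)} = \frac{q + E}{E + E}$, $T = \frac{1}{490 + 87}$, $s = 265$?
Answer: $\frac{4 \sqrt{77696651746515}}{152905} \approx 230.59$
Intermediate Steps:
$T = \frac{1}{577} \approx 0.0017331$
$X{\left(E,q \right)} = \frac{E + q}{2 E}$
$\sqrt{53171 + X{\left(s,T \right)}} = \sqrt{53171 + \frac{265 + \frac{1}{577}}{2 \cdot 265}} = \sqrt{53171 + \frac{1}{2} \cdot \frac{1}{265} \cdot \frac{152906}{577}} = \sqrt{53171 + \frac{76453}{152905}} = \sqrt{\frac{8130188208}{152905}} = \frac{4 \sqrt{77696651746515}}{152905}$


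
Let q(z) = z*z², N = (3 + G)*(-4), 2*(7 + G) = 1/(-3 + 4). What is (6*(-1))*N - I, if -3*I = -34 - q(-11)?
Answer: 1045/3 ≈ 348.33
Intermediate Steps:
G = -13/2 (G = -7 + 1/(2*(-3 + 4)) = -7 + (½)/1 = -7 + (½)*1 = -7 + ½ = -13/2 ≈ -6.5000)
N = 14 (N = (3 - 13/2)*(-4) = -7/2*(-4) = 14)
q(z) = z³
I = -1297/3 (I = -(-34 - 1*(-11)³)/3 = -(-34 - 1*(-1331))/3 = -(-34 + 1331)/3 = -⅓*1297 = -1297/3 ≈ -432.33)
(6*(-1))*N - I = (6*(-1))*14 - 1*(-1297/3) = -6*14 + 1297/3 = -84 + 1297/3 = 1045/3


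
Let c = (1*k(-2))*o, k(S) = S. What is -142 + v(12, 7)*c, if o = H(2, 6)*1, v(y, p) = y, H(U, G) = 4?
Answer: -238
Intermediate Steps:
o = 4 (o = 4*1 = 4)
c = -8 (c = (1*(-2))*4 = -2*4 = -8)
-142 + v(12, 7)*c = -142 + 12*(-8) = -142 - 96 = -238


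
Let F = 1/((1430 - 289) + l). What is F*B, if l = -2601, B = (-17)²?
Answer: -289/1460 ≈ -0.19795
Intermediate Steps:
B = 289
F = -1/1460 (F = 1/((1430 - 289) - 2601) = 1/(1141 - 2601) = 1/(-1460) = -1/1460 ≈ -0.00068493)
F*B = -1/1460*289 = -289/1460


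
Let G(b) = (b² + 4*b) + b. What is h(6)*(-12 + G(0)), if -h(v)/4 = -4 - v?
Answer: -480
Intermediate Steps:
h(v) = 16 + 4*v (h(v) = -4*(-4 - v) = 16 + 4*v)
G(b) = b² + 5*b
h(6)*(-12 + G(0)) = (16 + 4*6)*(-12 + 0*(5 + 0)) = (16 + 24)*(-12 + 0*5) = 40*(-12 + 0) = 40*(-12) = -480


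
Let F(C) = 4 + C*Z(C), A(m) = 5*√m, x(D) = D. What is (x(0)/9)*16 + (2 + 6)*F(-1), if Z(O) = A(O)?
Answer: 32 - 40*I ≈ 32.0 - 40.0*I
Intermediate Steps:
Z(O) = 5*√O
F(C) = 4 + 5*C^(3/2) (F(C) = 4 + C*(5*√C) = 4 + 5*C^(3/2))
(x(0)/9)*16 + (2 + 6)*F(-1) = (0/9)*16 + (2 + 6)*(4 + 5*(-1)^(3/2)) = (0*(⅑))*16 + 8*(4 + 5*(-I)) = 0*16 + 8*(4 - 5*I) = 0 + (32 - 40*I) = 32 - 40*I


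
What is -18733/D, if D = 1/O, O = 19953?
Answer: -373779549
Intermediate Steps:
D = 1/19953 ≈ 5.0118e-5
-18733/D = -18733/1/19953 = -18733*19953 = -373779549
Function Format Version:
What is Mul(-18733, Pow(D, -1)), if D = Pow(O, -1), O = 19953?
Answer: -373779549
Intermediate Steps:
D = Rational(1, 19953) (D = Pow(19953, -1) = Rational(1, 19953) ≈ 5.0118e-5)
Mul(-18733, Pow(D, -1)) = Mul(-18733, Pow(Rational(1, 19953), -1)) = Mul(-18733, 19953) = -373779549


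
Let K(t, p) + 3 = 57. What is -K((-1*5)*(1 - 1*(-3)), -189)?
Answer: -54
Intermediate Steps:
K(t, p) = 54 (K(t, p) = -3 + 57 = 54)
-K((-1*5)*(1 - 1*(-3)), -189) = -1*54 = -54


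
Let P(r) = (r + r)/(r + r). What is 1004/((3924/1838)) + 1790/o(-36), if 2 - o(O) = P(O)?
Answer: 2217328/981 ≈ 2260.3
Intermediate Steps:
P(r) = 1 (P(r) = (2*r)/((2*r)) = (2*r)*(1/(2*r)) = 1)
o(O) = 1 (o(O) = 2 - 1*1 = 2 - 1 = 1)
1004/((3924/1838)) + 1790/o(-36) = 1004/((3924/1838)) + 1790/1 = 1004/((3924*(1/1838))) + 1790*1 = 1004/(1962/919) + 1790 = 1004*(919/1962) + 1790 = 461338/981 + 1790 = 2217328/981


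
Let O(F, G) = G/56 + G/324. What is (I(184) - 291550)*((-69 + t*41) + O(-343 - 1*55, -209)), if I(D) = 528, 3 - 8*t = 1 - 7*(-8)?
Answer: 231097223447/2268 ≈ 1.0189e+8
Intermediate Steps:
t = -27/4 (t = 3/8 - (1 - 7*(-8))/8 = 3/8 - (1 + 56)/8 = 3/8 - ⅛*57 = 3/8 - 57/8 = -27/4 ≈ -6.7500)
O(F, G) = 95*G/4536 (O(F, G) = G*(1/56) + G*(1/324) = G/56 + G/324 = 95*G/4536)
(I(184) - 291550)*((-69 + t*41) + O(-343 - 1*55, -209)) = (528 - 291550)*((-69 - 27/4*41) + (95/4536)*(-209)) = -291022*((-69 - 1107/4) - 19855/4536) = -291022*(-1383/4 - 19855/4536) = -291022*(-1588177/4536) = 231097223447/2268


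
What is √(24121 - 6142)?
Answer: √17979 ≈ 134.09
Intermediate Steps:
√(24121 - 6142) = √17979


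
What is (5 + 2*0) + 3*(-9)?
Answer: -22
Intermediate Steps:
(5 + 2*0) + 3*(-9) = (5 + 0) - 27 = 5 - 27 = -22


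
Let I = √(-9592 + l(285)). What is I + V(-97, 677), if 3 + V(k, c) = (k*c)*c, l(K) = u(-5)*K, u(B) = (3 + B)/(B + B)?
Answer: -44457916 + I*√9535 ≈ -4.4458e+7 + 97.647*I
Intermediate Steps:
u(B) = (3 + B)/(2*B) (u(B) = (3 + B)/((2*B)) = (3 + B)*(1/(2*B)) = (3 + B)/(2*B))
l(K) = K/5 (l(K) = ((½)*(3 - 5)/(-5))*K = ((½)*(-⅕)*(-2))*K = K/5)
V(k, c) = -3 + k*c² (V(k, c) = -3 + (k*c)*c = -3 + (c*k)*c = -3 + k*c²)
I = I*√9535 (I = √(-9592 + (⅕)*285) = √(-9592 + 57) = √(-9535) = I*√9535 ≈ 97.647*I)
I + V(-97, 677) = I*√9535 + (-3 - 97*677²) = I*√9535 + (-3 - 97*458329) = I*√9535 + (-3 - 44457913) = I*√9535 - 44457916 = -44457916 + I*√9535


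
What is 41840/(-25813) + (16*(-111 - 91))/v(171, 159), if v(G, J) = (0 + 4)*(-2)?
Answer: 10386612/25813 ≈ 402.38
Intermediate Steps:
v(G, J) = -8 (v(G, J) = 4*(-2) = -8)
41840/(-25813) + (16*(-111 - 91))/v(171, 159) = 41840/(-25813) + (16*(-111 - 91))/(-8) = 41840*(-1/25813) + (16*(-202))*(-⅛) = -41840/25813 - 3232*(-⅛) = -41840/25813 + 404 = 10386612/25813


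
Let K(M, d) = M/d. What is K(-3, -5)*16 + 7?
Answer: 83/5 ≈ 16.600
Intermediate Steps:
K(-3, -5)*16 + 7 = -3/(-5)*16 + 7 = -3*(-⅕)*16 + 7 = (⅗)*16 + 7 = 48/5 + 7 = 83/5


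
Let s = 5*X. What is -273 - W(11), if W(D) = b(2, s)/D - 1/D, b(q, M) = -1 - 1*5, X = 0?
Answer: -2996/11 ≈ -272.36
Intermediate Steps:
s = 0 (s = 5*0 = 0)
b(q, M) = -6 (b(q, M) = -1 - 5 = -6)
W(D) = -7/D (W(D) = -6/D - 1/D = -7/D)
-273 - W(11) = -273 - (-7)/11 = -273 - 1*(-7/11) = -273 + 7/11 = -2996/11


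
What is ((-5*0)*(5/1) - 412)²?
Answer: 169744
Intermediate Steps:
((-5*0)*(5/1) - 412)² = (0*(5*1) - 412)² = (0*5 - 412)² = (0 - 412)² = (-412)² = 169744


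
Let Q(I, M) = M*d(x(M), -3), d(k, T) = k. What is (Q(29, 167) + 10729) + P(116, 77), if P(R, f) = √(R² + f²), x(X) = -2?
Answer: 10395 + √19385 ≈ 10534.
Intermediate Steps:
Q(I, M) = -2*M (Q(I, M) = M*(-2) = -2*M)
(Q(29, 167) + 10729) + P(116, 77) = (-2*167 + 10729) + √(116² + 77²) = (-334 + 10729) + √(13456 + 5929) = 10395 + √19385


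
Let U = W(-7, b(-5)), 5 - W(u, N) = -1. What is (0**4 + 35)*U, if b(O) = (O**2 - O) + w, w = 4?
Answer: 210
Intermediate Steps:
b(O) = 4 + O**2 - O (b(O) = (O**2 - O) + 4 = 4 + O**2 - O)
W(u, N) = 6 (W(u, N) = 5 - 1*(-1) = 5 + 1 = 6)
U = 6
(0**4 + 35)*U = (0**4 + 35)*6 = (0 + 35)*6 = 35*6 = 210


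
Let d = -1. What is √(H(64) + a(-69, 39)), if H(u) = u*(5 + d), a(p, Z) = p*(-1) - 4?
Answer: √321 ≈ 17.916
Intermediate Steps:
a(p, Z) = -4 - p (a(p, Z) = -p - 4 = -4 - p)
H(u) = 4*u (H(u) = u*(5 - 1) = u*4 = 4*u)
√(H(64) + a(-69, 39)) = √(4*64 + (-4 - 1*(-69))) = √(256 + (-4 + 69)) = √(256 + 65) = √321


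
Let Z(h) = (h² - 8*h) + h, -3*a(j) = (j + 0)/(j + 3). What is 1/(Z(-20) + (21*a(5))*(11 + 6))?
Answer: 8/3725 ≈ 0.0021477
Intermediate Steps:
a(j) = -j/(3*(3 + j)) (a(j) = -(j + 0)/(3*(j + 3)) = -j/(3*(3 + j)))
Z(h) = h² - 7*h
1/(Z(-20) + (21*a(5))*(11 + 6)) = 1/(-20*(-7 - 20) + (21*(-1*5/(9 + 3*5)))*(11 + 6)) = 1/(-20*(-27) + (21*(-1*5/(9 + 15)))*17) = 1/(540 + (21*(-1*5/24))*17) = 1/(540 + (21*(-1*5*1/24))*17) = 1/(540 + (21*(-5/24))*17) = 1/(540 - 35/8*17) = 1/(540 - 595/8) = 1/(3725/8) = 8/3725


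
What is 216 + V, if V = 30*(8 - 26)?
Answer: -324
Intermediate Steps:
V = -540 (V = 30*(-18) = -540)
216 + V = 216 - 540 = -324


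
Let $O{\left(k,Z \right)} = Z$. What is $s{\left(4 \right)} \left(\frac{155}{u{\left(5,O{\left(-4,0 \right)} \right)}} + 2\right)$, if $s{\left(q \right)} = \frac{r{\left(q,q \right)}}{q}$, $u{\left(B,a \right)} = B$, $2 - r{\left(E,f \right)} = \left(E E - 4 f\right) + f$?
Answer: $- \frac{33}{2} \approx -16.5$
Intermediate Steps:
$r{\left(E,f \right)} = 2 - E^{2} + 3 f$ ($r{\left(E,f \right)} = 2 - \left(\left(E E - 4 f\right) + f\right) = 2 - \left(\left(E^{2} - 4 f\right) + f\right) = 2 - \left(E^{2} - 3 f\right) = 2 - E^{2} + 3 f$)
$s{\left(q \right)} = \frac{2 - q^{2} + 3 q}{q}$
$s{\left(4 \right)} \left(\frac{155}{u{\left(5,O{\left(-4,0 \right)} \right)}} + 2\right) = \left(3 - 4 + \frac{2}{4}\right) \left(\frac{155}{5} + 2\right) = \left(3 - 4 + 2 \cdot \frac{1}{4}\right) \left(155 \cdot \frac{1}{5} + 2\right) = \left(3 - 4 + \frac{1}{2}\right) \left(31 + 2\right) = \left(- \frac{1}{2}\right) 33 = - \frac{33}{2}$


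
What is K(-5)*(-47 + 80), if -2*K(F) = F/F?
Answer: -33/2 ≈ -16.500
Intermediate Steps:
K(F) = -½ (K(F) = -F/(2*F) = -½*1 = -½)
K(-5)*(-47 + 80) = -(-47 + 80)/2 = -½*33 = -33/2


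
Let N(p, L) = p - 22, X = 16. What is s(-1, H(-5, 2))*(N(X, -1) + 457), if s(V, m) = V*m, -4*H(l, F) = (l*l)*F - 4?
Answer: 10373/2 ≈ 5186.5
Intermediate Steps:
N(p, L) = -22 + p
H(l, F) = 1 - F*l**2/4 (H(l, F) = -((l*l)*F - 4)/4 = -(l**2*F - 4)/4 = -(F*l**2 - 4)/4 = -(-4 + F*l**2)/4 = 1 - F*l**2/4)
s(-1, H(-5, 2))*(N(X, -1) + 457) = (-(1 - 1/4*2*(-5)**2))*((-22 + 16) + 457) = (-(1 - 1/4*2*25))*(-6 + 457) = -(1 - 25/2)*451 = -1*(-23/2)*451 = (23/2)*451 = 10373/2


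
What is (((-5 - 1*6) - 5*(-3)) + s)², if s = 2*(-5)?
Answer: 36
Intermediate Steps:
s = -10
(((-5 - 1*6) - 5*(-3)) + s)² = (((-5 - 1*6) - 5*(-3)) - 10)² = (((-5 - 6) + 15) - 10)² = ((-11 + 15) - 10)² = (4 - 10)² = (-6)² = 36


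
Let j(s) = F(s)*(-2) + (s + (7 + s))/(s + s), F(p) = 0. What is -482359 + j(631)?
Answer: -608735789/1262 ≈ -4.8236e+5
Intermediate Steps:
j(s) = (7 + 2*s)/(2*s) (j(s) = 0*(-2) + (s + (7 + s))/(s + s) = 0 + (7 + 2*s)/((2*s)) = 0 + (7 + 2*s)*(1/(2*s)) = 0 + (7 + 2*s)/(2*s) = (7 + 2*s)/(2*s))
-482359 + j(631) = -482359 + (7/2 + 631)/631 = -482359 + (1/631)*(1269/2) = -482359 + 1269/1262 = -608735789/1262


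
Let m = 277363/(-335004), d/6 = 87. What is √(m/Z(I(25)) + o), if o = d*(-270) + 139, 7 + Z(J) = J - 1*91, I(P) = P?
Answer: I*√21051905819123705367/12227646 ≈ 375.23*I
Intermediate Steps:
d = 522 (d = 6*87 = 522)
Z(J) = -98 + J (Z(J) = -7 + (J - 1*91) = -7 + (J - 91) = -7 + (-91 + J) = -98 + J)
o = -140801 (o = 522*(-270) + 139 = -140940 + 139 = -140801)
m = -277363/335004 (m = 277363*(-1/335004) = -277363/335004 ≈ -0.82794)
√(m/Z(I(25)) + o) = √(-277363/(335004*(-98 + 25)) - 140801) = √(-277363/335004/(-73) - 140801) = √(-277363/335004*(-1/73) - 140801) = √(277363/24455292 - 140801) = √(-3443329291529/24455292) = I*√21051905819123705367/12227646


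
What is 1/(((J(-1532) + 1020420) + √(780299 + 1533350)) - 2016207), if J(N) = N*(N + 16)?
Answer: 1326725/1760196911976 - 19*√6409/1760196911976 ≈ 7.5287e-7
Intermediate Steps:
J(N) = N*(16 + N)
1/(((J(-1532) + 1020420) + √(780299 + 1533350)) - 2016207) = 1/(((-1532*(16 - 1532) + 1020420) + √(780299 + 1533350)) - 2016207) = 1/(((-1532*(-1516) + 1020420) + √2313649) - 2016207) = 1/(((2322512 + 1020420) + 19*√6409) - 2016207) = 1/((3342932 + 19*√6409) - 2016207) = 1/(1326725 + 19*√6409)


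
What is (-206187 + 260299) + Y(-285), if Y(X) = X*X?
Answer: 135337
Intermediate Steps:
Y(X) = X²
(-206187 + 260299) + Y(-285) = (-206187 + 260299) + (-285)² = 54112 + 81225 = 135337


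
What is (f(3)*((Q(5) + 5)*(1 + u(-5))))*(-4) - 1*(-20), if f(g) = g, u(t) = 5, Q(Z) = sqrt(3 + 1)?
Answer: -484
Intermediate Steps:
Q(Z) = 2 (Q(Z) = sqrt(4) = 2)
(f(3)*((Q(5) + 5)*(1 + u(-5))))*(-4) - 1*(-20) = (3*((2 + 5)*(1 + 5)))*(-4) - 1*(-20) = (3*(7*6))*(-4) + 20 = (3*42)*(-4) + 20 = 126*(-4) + 20 = -504 + 20 = -484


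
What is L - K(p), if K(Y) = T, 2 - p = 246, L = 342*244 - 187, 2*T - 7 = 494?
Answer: 166021/2 ≈ 83011.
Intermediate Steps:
T = 501/2 (T = 7/2 + (½)*494 = 7/2 + 247 = 501/2 ≈ 250.50)
L = 83261 (L = 83448 - 187 = 83261)
p = -244 (p = 2 - 1*246 = 2 - 246 = -244)
K(Y) = 501/2
L - K(p) = 83261 - 1*501/2 = 83261 - 501/2 = 166021/2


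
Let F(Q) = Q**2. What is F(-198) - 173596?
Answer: -134392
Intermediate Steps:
F(-198) - 173596 = (-198)**2 - 173596 = 39204 - 173596 = -134392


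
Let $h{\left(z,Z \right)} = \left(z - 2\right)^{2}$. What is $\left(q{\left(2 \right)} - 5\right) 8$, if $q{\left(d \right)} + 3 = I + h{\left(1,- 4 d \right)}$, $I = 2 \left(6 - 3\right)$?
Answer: $-8$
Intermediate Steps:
$h{\left(z,Z \right)} = \left(-2 + z\right)^{2}$
$I = 6$ ($I = 2 \cdot 3 = 6$)
$q{\left(d \right)} = 4$ ($q{\left(d \right)} = -3 + \left(6 + \left(-2 + 1\right)^{2}\right) = -3 + \left(6 + \left(-1\right)^{2}\right) = -3 + \left(6 + 1\right) = -3 + 7 = 4$)
$\left(q{\left(2 \right)} - 5\right) 8 = \left(4 - 5\right) 8 = \left(-1\right) 8 = -8$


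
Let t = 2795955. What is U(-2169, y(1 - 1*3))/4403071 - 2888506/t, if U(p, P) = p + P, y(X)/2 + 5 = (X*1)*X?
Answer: -12724367020231/12310788377805 ≈ -1.0336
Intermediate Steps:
y(X) = -10 + 2*X² (y(X) = -10 + 2*((X*1)*X) = -10 + 2*(X*X) = -10 + 2*X²)
U(p, P) = P + p
U(-2169, y(1 - 1*3))/4403071 - 2888506/t = ((-10 + 2*(1 - 1*3)²) - 2169)/4403071 - 2888506/2795955 = ((-10 + 2*(1 - 3)²) - 2169)*(1/4403071) - 2888506*1/2795955 = ((-10 + 2*(-2)²) - 2169)*(1/4403071) - 2888506/2795955 = ((-10 + 2*4) - 2169)*(1/4403071) - 2888506/2795955 = ((-10 + 8) - 2169)*(1/4403071) - 2888506/2795955 = (-2 - 2169)*(1/4403071) - 2888506/2795955 = -2171*1/4403071 - 2888506/2795955 = -2171/4403071 - 2888506/2795955 = -12724367020231/12310788377805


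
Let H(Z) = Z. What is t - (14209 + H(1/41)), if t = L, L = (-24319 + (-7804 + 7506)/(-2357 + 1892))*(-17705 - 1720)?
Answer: 600382164845/1271 ≈ 4.7237e+8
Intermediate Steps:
L = 14643907915/31 (L = (-24319 - 298/(-465))*(-19425) = (-24319 - 298*(-1/465))*(-19425) = (-24319 + 298/465)*(-19425) = -11308037/465*(-19425) = 14643907915/31 ≈ 4.7238e+8)
t = 14643907915/31 ≈ 4.7238e+8
t - (14209 + H(1/41)) = 14643907915/31 - (14209 + 1/41) = 14643907915/31 - 1*582570/41 = 14643907915/31 - 582570/41 = 600382164845/1271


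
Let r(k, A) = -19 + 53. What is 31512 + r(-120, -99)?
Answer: 31546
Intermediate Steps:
r(k, A) = 34
31512 + r(-120, -99) = 31512 + 34 = 31546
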